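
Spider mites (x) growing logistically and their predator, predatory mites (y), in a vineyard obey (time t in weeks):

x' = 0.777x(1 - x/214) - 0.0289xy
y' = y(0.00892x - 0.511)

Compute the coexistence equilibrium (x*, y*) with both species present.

x* ≈ 57.3, y* ≈ 19.7

From dy/dt = 0 with y > 0: 0.00892x* = 0.511, so x* = 57.3.
Substitute into dx/dt = 0: 0.777(1 - 57.3/214) = 0.0289y*.
The bracket is 0.732, giving y* = 0.569/0.0289 = 19.7.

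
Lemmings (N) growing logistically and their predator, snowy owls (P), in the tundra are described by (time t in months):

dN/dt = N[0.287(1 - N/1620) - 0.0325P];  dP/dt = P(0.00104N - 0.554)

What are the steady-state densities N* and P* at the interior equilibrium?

N* ≈ 533, P* ≈ 5.93

From dP/dt = 0 with P > 0: 0.00104N* = 0.554, so N* = 533.
Substitute into dN/dt = 0: 0.287(1 - 533/1620) = 0.0325P*.
The bracket is 0.671, giving P* = 0.193/0.0325 = 5.93.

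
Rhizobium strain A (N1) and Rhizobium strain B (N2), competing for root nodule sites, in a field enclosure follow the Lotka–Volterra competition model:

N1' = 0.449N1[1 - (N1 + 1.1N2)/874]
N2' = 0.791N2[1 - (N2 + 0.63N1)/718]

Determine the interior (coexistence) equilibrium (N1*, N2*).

N1* ≈ 274, N2* ≈ 545

Setting both brackets to zero gives the nullclines N1 + 1.1N2 = 874 and 0.63N1 + N2 = 718.
Substituting N2 = 718 - 0.63N1 into the first: N1(1 - 1.1·0.63) = 874 - 1.1·718.
So N1* = 84.2/0.307 = 274, and then N2* = 718 - 0.63·274 = 545.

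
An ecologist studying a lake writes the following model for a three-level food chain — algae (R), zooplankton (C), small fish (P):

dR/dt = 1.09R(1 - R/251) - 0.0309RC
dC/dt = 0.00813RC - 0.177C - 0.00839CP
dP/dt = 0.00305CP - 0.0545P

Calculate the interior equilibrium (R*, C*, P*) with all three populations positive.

R* ≈ 124, C* ≈ 17.9, P* ≈ 98.9

From dP/dt = 0: 0.00305C* = 0.0545, so C* = 17.9.
From dR/dt = 0: 1.09(1 - R*/251) = 0.0309·17.9, giving R* = 251·(1 - 0.507) = 124.
From dC/dt = 0: 0.00813·124 - 0.177 = 0.00839P*, so P* = 0.83/0.00839 = 98.9.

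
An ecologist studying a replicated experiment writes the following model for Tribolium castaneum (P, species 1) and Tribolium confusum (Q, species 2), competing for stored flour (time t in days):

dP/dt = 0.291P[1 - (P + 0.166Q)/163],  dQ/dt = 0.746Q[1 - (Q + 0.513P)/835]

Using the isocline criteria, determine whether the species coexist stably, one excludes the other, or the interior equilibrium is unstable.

Compare the nullcline intercepts: K1/α12 = 163/0.166 = 982 > K2 = 835; K2/α21 = 835/0.513 = 1630 > K1 = 163.
Since both inequalities hold, each species can invade when rare, so the interior equilibrium is stable.

stable coexistence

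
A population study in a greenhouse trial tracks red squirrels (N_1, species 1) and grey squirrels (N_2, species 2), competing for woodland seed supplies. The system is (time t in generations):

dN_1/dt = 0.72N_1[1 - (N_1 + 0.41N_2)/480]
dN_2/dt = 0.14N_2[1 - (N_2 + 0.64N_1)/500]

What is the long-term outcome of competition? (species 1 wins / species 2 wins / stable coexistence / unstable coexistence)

stable coexistence

Compare the nullcline intercepts: K1/α12 = 480/0.41 = 1170 > K2 = 500; K2/α21 = 500/0.64 = 781 > K1 = 480.
Since both inequalities hold, each species can invade when rare, so the interior equilibrium is stable.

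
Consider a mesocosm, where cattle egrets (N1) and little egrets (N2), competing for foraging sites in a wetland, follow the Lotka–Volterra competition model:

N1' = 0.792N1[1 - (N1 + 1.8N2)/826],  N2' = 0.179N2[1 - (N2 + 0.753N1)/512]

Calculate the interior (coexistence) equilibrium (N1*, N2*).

N1* ≈ 269, N2* ≈ 309

Setting both brackets to zero gives the nullclines N1 + 1.8N2 = 826 and 0.753N1 + N2 = 512.
Substituting N2 = 512 - 0.753N1 into the first: N1(1 - 1.8·0.753) = 826 - 1.8·512.
So N1* = -95.6/-0.355 = 269, and then N2* = 512 - 0.753·269 = 309.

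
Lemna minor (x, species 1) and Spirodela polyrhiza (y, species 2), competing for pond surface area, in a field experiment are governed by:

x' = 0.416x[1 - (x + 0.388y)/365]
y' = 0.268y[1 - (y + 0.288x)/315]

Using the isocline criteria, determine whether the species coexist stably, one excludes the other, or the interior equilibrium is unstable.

stable coexistence

Compare the nullcline intercepts: K1/α12 = 365/0.388 = 941 > K2 = 315; K2/α21 = 315/0.288 = 1090 > K1 = 365.
Since both inequalities hold, each species can invade when rare, so the interior equilibrium is stable.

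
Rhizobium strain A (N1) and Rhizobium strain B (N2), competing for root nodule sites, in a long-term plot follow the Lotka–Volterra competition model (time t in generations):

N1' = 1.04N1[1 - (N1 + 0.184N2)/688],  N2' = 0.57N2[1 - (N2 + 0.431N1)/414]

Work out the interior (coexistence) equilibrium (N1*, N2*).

Setting both brackets to zero gives the nullclines N1 + 0.184N2 = 688 and 0.431N1 + N2 = 414.
Substituting N2 = 414 - 0.431N1 into the first: N1(1 - 0.184·0.431) = 688 - 0.184·414.
So N1* = 612/0.921 = 665, and then N2* = 414 - 0.431·665 = 128.

N1* ≈ 665, N2* ≈ 128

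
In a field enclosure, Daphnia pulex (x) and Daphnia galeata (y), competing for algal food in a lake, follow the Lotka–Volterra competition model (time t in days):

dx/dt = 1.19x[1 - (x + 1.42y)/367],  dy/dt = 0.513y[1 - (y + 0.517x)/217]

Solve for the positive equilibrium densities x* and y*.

x* ≈ 221, y* ≈ 103

Setting both brackets to zero gives the nullclines x + 1.42y = 367 and 0.517x + y = 217.
Substituting y = 217 - 0.517x into the first: x(1 - 1.42·0.517) = 367 - 1.42·217.
So x* = 58.9/0.266 = 221, and then y* = 217 - 0.517·221 = 103.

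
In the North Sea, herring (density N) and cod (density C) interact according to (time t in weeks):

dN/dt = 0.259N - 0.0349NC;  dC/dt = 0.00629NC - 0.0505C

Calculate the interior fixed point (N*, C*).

N* ≈ 8.03, C* ≈ 7.42

Set dC/dt = 0 with C > 0: 0.00629N - 0.0505 = 0, so N* = 0.0505/0.00629 = 8.03.
Set dN/dt = 0 with N > 0: 0.259 - 0.0349C = 0, so C* = 0.259/0.0349 = 7.42.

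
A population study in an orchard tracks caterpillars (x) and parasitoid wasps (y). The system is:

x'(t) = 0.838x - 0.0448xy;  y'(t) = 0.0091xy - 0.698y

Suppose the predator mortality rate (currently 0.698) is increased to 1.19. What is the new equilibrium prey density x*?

x* ≈ 131

At the interior fixed point, setting dy/dt = 0 with y > 0 fixes x* = (predator death rate)/(xy coefficient) — independent of the other coefficients.
With the change, x* = 1.19/0.0091 = 131; it rises from 76.7.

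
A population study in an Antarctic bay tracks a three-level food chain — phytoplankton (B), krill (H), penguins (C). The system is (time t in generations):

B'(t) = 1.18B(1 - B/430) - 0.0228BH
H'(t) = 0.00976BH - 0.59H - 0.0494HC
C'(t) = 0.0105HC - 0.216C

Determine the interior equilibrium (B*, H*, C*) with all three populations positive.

From dC/dt = 0: 0.0105H* = 0.216, so H* = 20.6.
From dB/dt = 0: 1.18(1 - B*/430) = 0.0228·20.6, giving B* = 430·(1 - 0.397) = 259.
From dH/dt = 0: 0.00976·259 - 0.59 = 0.0494C*, so C* = 1.94/0.0494 = 39.2.

B* ≈ 259, H* ≈ 20.6, C* ≈ 39.2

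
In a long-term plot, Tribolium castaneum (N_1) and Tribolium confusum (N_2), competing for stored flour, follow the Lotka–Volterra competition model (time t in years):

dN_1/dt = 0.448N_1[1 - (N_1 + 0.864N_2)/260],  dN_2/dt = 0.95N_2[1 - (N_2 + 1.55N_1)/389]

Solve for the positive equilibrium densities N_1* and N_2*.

Setting both brackets to zero gives the nullclines N_1 + 0.864N_2 = 260 and 1.55N_1 + N_2 = 389.
Substituting N_2 = 389 - 1.55N_1 into the first: N_1(1 - 0.864·1.55) = 260 - 0.864·389.
So N_1* = -76.1/-0.339 = 224, and then N_2* = 389 - 1.55·224 = 41.3.

N_1* ≈ 224, N_2* ≈ 41.3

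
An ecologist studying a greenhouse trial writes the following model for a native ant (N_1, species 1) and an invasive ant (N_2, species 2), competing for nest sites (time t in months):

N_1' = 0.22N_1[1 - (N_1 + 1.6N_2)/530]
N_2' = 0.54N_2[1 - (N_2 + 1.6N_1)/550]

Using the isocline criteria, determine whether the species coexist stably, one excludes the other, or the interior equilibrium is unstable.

Compare the nullcline intercepts: K1/α12 = 530/1.6 = 331 < K2 = 550; K2/α21 = 550/1.6 = 344 < K1 = 530.
Since both are reversed, neither can invade when rare; the interior point is a saddle.

unstable coexistence (outcome depends on initial conditions)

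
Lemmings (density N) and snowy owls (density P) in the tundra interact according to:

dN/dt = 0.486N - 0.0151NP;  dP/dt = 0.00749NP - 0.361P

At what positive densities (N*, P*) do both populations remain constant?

N* ≈ 48.2, P* ≈ 32.2

Set dP/dt = 0 with P > 0: 0.00749N - 0.361 = 0, so N* = 0.361/0.00749 = 48.2.
Set dN/dt = 0 with N > 0: 0.486 - 0.0151P = 0, so P* = 0.486/0.0151 = 32.2.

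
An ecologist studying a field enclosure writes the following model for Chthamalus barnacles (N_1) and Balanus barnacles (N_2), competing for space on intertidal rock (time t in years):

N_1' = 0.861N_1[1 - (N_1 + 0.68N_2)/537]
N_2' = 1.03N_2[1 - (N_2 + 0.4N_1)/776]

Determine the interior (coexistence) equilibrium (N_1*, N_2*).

N_1* ≈ 12.8, N_2* ≈ 771

Setting both brackets to zero gives the nullclines N_1 + 0.68N_2 = 537 and 0.4N_1 + N_2 = 776.
Substituting N_2 = 776 - 0.4N_1 into the first: N_1(1 - 0.68·0.4) = 537 - 0.68·776.
So N_1* = 9.32/0.728 = 12.8, and then N_2* = 776 - 0.4·12.8 = 771.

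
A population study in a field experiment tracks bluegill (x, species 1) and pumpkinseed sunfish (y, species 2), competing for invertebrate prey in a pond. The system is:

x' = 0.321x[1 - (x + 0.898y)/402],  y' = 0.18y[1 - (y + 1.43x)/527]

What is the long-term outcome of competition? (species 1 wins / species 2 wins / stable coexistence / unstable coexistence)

Compare the nullcline intercepts: K1/α12 = 402/0.898 = 448 < K2 = 527; K2/α21 = 527/1.43 = 369 < K1 = 402.
Since both are reversed, neither can invade when rare; the interior point is a saddle.

unstable coexistence (outcome depends on initial conditions)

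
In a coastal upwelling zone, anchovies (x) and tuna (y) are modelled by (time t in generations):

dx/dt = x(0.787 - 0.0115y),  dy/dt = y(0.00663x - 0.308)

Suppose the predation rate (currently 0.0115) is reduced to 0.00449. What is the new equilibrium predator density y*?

y* ≈ 175

At the interior fixed point, setting dx/dt = 0 with x > 0 fixes y* = (prey growth rate)/(xy coefficient) — independent of the other coefficients.
With the change, y* = 0.787/0.00449 = 175; it rises from 68.4.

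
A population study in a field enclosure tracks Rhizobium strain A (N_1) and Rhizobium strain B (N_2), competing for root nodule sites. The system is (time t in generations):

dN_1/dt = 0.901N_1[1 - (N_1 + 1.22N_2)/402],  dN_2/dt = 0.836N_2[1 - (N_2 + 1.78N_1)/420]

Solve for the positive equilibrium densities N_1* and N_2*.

Setting both brackets to zero gives the nullclines N_1 + 1.22N_2 = 402 and 1.78N_1 + N_2 = 420.
Substituting N_2 = 420 - 1.78N_1 into the first: N_1(1 - 1.22·1.78) = 402 - 1.22·420.
So N_1* = -110/-1.17 = 94.2, and then N_2* = 420 - 1.78·94.2 = 252.

N_1* ≈ 94.2, N_2* ≈ 252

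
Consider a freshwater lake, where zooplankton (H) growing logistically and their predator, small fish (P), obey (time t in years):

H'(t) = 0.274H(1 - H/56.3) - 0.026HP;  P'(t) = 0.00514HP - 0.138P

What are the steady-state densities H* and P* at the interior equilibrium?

H* ≈ 26.8, P* ≈ 5.51

From dP/dt = 0 with P > 0: 0.00514H* = 0.138, so H* = 26.8.
Substitute into dH/dt = 0: 0.274(1 - 26.8/56.3) = 0.026P*.
The bracket is 0.523, giving P* = 0.143/0.026 = 5.51.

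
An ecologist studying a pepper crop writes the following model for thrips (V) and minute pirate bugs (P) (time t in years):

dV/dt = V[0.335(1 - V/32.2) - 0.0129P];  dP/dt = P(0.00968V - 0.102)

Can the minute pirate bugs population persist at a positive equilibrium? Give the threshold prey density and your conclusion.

The predator equation gives dP/dt > 0 only when V > 0.102/0.00968 = 10.5.
Without the predator, V → K = 32.2. Since 32.2 > 10.5, the predator can invade and persist.

Threshold V = 10.5; K > 10.5, so yes, the predator persists.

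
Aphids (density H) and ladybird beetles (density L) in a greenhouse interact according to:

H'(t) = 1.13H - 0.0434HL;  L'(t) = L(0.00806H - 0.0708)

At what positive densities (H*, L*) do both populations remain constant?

H* ≈ 8.78, L* ≈ 26

Set dL/dt = 0 with L > 0: 0.00806H - 0.0708 = 0, so H* = 0.0708/0.00806 = 8.78.
Set dH/dt = 0 with H > 0: 1.13 - 0.0434L = 0, so L* = 1.13/0.0434 = 26.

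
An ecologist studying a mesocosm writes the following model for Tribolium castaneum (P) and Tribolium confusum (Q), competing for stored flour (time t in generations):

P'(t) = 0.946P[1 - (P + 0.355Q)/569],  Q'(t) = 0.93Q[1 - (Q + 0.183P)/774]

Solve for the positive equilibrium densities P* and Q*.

P* ≈ 315, Q* ≈ 716

Setting both brackets to zero gives the nullclines P + 0.355Q = 569 and 0.183P + Q = 774.
Substituting Q = 774 - 0.183P into the first: P(1 - 0.355·0.183) = 569 - 0.355·774.
So P* = 294/0.935 = 315, and then Q* = 774 - 0.183·315 = 716.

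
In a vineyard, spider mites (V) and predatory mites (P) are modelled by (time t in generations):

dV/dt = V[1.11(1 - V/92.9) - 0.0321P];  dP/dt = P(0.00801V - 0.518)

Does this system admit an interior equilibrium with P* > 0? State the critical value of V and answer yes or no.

Threshold V = 64.7; K > 64.7, so yes, the predator persists.

The predator equation gives dP/dt > 0 only when V > 0.518/0.00801 = 64.7.
Without the predator, V → K = 92.9. Since 92.9 > 64.7, the predator can invade and persist.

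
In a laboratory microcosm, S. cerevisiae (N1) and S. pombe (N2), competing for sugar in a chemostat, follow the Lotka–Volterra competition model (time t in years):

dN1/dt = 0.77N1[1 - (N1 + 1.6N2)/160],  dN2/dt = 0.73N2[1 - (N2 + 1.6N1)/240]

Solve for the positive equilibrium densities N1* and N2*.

N1* ≈ 144, N2* ≈ 10.3

Setting both brackets to zero gives the nullclines N1 + 1.6N2 = 160 and 1.6N1 + N2 = 240.
Substituting N2 = 240 - 1.6N1 into the first: N1(1 - 1.6·1.6) = 160 - 1.6·240.
So N1* = -224/-1.56 = 144, and then N2* = 240 - 1.6·144 = 10.3.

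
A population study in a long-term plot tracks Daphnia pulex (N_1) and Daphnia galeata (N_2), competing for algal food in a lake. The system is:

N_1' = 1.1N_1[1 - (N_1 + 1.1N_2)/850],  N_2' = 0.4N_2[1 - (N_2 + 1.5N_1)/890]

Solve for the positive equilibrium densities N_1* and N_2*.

N_1* ≈ 198, N_2* ≈ 592

Setting both brackets to zero gives the nullclines N_1 + 1.1N_2 = 850 and 1.5N_1 + N_2 = 890.
Substituting N_2 = 890 - 1.5N_1 into the first: N_1(1 - 1.1·1.5) = 850 - 1.1·890.
So N_1* = -129/-0.65 = 198, and then N_2* = 890 - 1.5·198 = 592.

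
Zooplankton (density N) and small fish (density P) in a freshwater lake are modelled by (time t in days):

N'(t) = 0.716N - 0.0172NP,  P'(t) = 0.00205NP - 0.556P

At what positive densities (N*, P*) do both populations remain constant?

N* ≈ 271, P* ≈ 41.6

Set dP/dt = 0 with P > 0: 0.00205N - 0.556 = 0, so N* = 0.556/0.00205 = 271.
Set dN/dt = 0 with N > 0: 0.716 - 0.0172P = 0, so P* = 0.716/0.0172 = 41.6.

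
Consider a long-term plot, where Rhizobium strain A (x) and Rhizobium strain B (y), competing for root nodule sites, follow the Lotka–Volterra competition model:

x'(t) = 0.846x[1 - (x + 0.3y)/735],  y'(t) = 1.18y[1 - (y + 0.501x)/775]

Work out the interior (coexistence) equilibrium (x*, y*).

x* ≈ 591, y* ≈ 479

Setting both brackets to zero gives the nullclines x + 0.3y = 735 and 0.501x + y = 775.
Substituting y = 775 - 0.501x into the first: x(1 - 0.3·0.501) = 735 - 0.3·775.
So x* = 502/0.85 = 591, and then y* = 775 - 0.501·591 = 479.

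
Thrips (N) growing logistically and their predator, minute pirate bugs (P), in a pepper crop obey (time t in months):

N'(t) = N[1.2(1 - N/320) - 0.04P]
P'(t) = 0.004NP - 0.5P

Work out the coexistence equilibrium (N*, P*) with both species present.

From dP/dt = 0 with P > 0: 0.004N* = 0.5, so N* = 125.
Substitute into dN/dt = 0: 1.2(1 - 125/320) = 0.04P*.
The bracket is 0.609, giving P* = 0.731/0.04 = 18.3.

N* ≈ 125, P* ≈ 18.3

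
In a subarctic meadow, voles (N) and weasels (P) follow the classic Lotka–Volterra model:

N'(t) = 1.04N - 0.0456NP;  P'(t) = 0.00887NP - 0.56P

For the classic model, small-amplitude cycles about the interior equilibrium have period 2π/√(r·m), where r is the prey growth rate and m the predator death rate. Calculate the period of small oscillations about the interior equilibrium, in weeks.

Here r = 1.04 and m = 0.56, so r·m = 0.582.
ω = √0.582 = 0.763 per week, hence T = 2π/ω ≈ 8.23 weeks.

T ≈ 8.23 weeks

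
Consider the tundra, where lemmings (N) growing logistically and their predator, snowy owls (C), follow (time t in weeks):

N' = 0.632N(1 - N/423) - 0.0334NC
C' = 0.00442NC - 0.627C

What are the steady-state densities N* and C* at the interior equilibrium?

N* ≈ 142, C* ≈ 12.6

From dC/dt = 0 with C > 0: 0.00442N* = 0.627, so N* = 142.
Substitute into dN/dt = 0: 0.632(1 - 142/423) = 0.0334C*.
The bracket is 0.665, giving C* = 0.42/0.0334 = 12.6.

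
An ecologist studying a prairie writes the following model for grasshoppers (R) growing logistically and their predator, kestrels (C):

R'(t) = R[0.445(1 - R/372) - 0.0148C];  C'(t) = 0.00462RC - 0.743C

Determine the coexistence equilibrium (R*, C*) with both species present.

From dC/dt = 0 with C > 0: 0.00462R* = 0.743, so R* = 161.
Substitute into dR/dt = 0: 0.445(1 - 161/372) = 0.0148C*.
The bracket is 0.568, giving C* = 0.253/0.0148 = 17.1.

R* ≈ 161, C* ≈ 17.1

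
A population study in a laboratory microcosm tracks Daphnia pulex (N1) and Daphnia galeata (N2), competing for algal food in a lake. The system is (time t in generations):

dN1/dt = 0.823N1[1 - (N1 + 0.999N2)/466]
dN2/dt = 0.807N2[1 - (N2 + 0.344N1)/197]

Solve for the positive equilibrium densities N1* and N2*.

N1* ≈ 410, N2* ≈ 55.9

Setting both brackets to zero gives the nullclines N1 + 0.999N2 = 466 and 0.344N1 + N2 = 197.
Substituting N2 = 197 - 0.344N1 into the first: N1(1 - 0.999·0.344) = 466 - 0.999·197.
So N1* = 269/0.656 = 410, and then N2* = 197 - 0.344·410 = 55.9.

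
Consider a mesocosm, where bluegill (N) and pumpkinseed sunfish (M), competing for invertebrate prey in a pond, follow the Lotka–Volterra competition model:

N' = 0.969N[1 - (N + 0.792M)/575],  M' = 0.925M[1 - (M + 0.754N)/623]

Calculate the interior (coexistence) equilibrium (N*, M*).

Setting both brackets to zero gives the nullclines N + 0.792M = 575 and 0.754N + M = 623.
Substituting M = 623 - 0.754N into the first: N(1 - 0.792·0.754) = 575 - 0.792·623.
So N* = 81.6/0.403 = 203, and then M* = 623 - 0.754·203 = 470.

N* ≈ 203, M* ≈ 470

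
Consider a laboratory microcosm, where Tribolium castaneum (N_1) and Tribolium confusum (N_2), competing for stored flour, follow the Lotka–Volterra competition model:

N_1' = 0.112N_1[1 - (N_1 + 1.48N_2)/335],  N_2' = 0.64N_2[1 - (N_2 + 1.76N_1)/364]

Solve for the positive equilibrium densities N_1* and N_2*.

N_1* ≈ 127, N_2* ≈ 141

Setting both brackets to zero gives the nullclines N_1 + 1.48N_2 = 335 and 1.76N_1 + N_2 = 364.
Substituting N_2 = 364 - 1.76N_1 into the first: N_1(1 - 1.48·1.76) = 335 - 1.48·364.
So N_1* = -204/-1.6 = 127, and then N_2* = 364 - 1.76·127 = 141.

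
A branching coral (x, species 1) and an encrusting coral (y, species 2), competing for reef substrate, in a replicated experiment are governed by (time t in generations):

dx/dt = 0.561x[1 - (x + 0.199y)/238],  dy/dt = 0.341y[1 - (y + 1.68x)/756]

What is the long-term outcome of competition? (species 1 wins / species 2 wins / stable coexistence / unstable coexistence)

Compare the nullcline intercepts: K1/α12 = 238/0.199 = 1200 > K2 = 756; K2/α21 = 756/1.68 = 450 > K1 = 238.
Since both inequalities hold, each species can invade when rare, so the interior equilibrium is stable.

stable coexistence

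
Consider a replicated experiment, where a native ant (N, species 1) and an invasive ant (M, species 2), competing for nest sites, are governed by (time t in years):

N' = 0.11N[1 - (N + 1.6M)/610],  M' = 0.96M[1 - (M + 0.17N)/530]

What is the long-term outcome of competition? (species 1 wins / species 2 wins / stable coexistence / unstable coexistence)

species 2 excludes species 1

Compare the nullcline intercepts: K1/α12 = 610/1.6 = 381 < K2 = 530; K2/α21 = 530/0.17 = 3120 > K1 = 610.
Since the inequalities point opposite ways, species 2 can invade but species 1 cannot.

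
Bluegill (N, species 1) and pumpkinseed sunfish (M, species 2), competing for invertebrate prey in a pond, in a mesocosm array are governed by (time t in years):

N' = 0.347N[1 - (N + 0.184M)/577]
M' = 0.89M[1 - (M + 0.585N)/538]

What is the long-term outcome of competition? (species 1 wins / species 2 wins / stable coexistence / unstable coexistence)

stable coexistence

Compare the nullcline intercepts: K1/α12 = 577/0.184 = 3140 > K2 = 538; K2/α21 = 538/0.585 = 920 > K1 = 577.
Since both inequalities hold, each species can invade when rare, so the interior equilibrium is stable.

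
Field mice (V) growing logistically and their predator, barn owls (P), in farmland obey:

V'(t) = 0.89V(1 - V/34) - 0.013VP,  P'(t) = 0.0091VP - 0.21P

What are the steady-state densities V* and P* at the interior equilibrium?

V* ≈ 23.1, P* ≈ 22

From dP/dt = 0 with P > 0: 0.0091V* = 0.21, so V* = 23.1.
Substitute into dV/dt = 0: 0.89(1 - 23.1/34) = 0.013P*.
The bracket is 0.321, giving P* = 0.286/0.013 = 22.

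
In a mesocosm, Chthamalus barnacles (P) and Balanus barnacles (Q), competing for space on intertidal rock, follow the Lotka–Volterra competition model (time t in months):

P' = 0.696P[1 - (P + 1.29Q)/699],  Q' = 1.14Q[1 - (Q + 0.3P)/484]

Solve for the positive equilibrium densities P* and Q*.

Setting both brackets to zero gives the nullclines P + 1.29Q = 699 and 0.3P + Q = 484.
Substituting Q = 484 - 0.3P into the first: P(1 - 1.29·0.3) = 699 - 1.29·484.
So P* = 74.6/0.613 = 122, and then Q* = 484 - 0.3·122 = 447.

P* ≈ 122, Q* ≈ 447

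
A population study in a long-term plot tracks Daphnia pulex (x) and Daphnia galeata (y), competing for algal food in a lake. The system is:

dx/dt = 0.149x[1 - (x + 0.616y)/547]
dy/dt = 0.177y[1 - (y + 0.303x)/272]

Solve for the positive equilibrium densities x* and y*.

Setting both brackets to zero gives the nullclines x + 0.616y = 547 and 0.303x + y = 272.
Substituting y = 272 - 0.303x into the first: x(1 - 0.616·0.303) = 547 - 0.616·272.
So x* = 379/0.813 = 467, and then y* = 272 - 0.303·467 = 131.

x* ≈ 467, y* ≈ 131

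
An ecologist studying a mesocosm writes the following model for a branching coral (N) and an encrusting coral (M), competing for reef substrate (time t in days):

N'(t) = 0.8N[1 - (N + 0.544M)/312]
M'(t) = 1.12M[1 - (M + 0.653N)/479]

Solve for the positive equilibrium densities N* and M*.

Setting both brackets to zero gives the nullclines N + 0.544M = 312 and 0.653N + M = 479.
Substituting M = 479 - 0.653N into the first: N(1 - 0.544·0.653) = 312 - 0.544·479.
So N* = 51.4/0.645 = 79.8, and then M* = 479 - 0.653·79.8 = 427.

N* ≈ 79.8, M* ≈ 427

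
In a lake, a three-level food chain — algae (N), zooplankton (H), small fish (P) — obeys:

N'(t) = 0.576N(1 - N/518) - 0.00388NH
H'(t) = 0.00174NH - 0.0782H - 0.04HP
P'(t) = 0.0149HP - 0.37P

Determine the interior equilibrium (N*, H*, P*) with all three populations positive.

From dP/dt = 0: 0.0149H* = 0.37, so H* = 24.8.
From dN/dt = 0: 0.576(1 - N*/518) = 0.00388·24.8, giving N* = 518·(1 - 0.167) = 431.
From dH/dt = 0: 0.00174·431 - 0.0782 = 0.04P*, so P* = 0.672/0.04 = 16.8.

N* ≈ 431, H* ≈ 24.8, P* ≈ 16.8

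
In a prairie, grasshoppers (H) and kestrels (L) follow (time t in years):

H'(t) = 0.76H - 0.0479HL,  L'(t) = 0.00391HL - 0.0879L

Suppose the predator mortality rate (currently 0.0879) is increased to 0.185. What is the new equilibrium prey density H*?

At the interior fixed point, setting dL/dt = 0 with L > 0 fixes H* = (predator death rate)/(HL coefficient) — independent of the other coefficients.
With the change, H* = 0.185/0.00391 = 47.3; it rises from 22.5.

H* ≈ 47.3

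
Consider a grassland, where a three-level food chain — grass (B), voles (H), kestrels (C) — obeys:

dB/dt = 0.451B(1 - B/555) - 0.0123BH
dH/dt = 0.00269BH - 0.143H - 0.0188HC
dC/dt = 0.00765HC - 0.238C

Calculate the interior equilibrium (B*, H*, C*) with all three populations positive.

From dC/dt = 0: 0.00765H* = 0.238, so H* = 31.1.
From dB/dt = 0: 0.451(1 - B*/555) = 0.0123·31.1, giving B* = 555·(1 - 0.848) = 84.1.
From dH/dt = 0: 0.00269·84.1 - 0.143 = 0.0188C*, so C* = 0.0832/0.0188 = 4.43.

B* ≈ 84.1, H* ≈ 31.1, C* ≈ 4.43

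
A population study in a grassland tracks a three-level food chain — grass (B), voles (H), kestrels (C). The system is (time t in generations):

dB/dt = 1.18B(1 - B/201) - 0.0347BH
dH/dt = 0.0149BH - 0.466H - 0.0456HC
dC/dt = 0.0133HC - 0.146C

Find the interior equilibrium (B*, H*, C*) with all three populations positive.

From dC/dt = 0: 0.0133H* = 0.146, so H* = 11.
From dB/dt = 0: 1.18(1 - B*/201) = 0.0347·11, giving B* = 201·(1 - 0.323) = 136.
From dH/dt = 0: 0.0149·136 - 0.466 = 0.0456C*, so C* = 1.56/0.0456 = 34.3.

B* ≈ 136, H* ≈ 11, C* ≈ 34.3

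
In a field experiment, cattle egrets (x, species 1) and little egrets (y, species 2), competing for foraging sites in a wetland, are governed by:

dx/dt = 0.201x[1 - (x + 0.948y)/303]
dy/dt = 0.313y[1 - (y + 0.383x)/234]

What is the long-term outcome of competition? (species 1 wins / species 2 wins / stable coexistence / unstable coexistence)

Compare the nullcline intercepts: K1/α12 = 303/0.948 = 320 > K2 = 234; K2/α21 = 234/0.383 = 611 > K1 = 303.
Since both inequalities hold, each species can invade when rare, so the interior equilibrium is stable.

stable coexistence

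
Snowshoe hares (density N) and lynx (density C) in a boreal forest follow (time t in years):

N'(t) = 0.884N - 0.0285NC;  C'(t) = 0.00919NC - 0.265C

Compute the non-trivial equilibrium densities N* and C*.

N* ≈ 28.8, C* ≈ 31

Set dC/dt = 0 with C > 0: 0.00919N - 0.265 = 0, so N* = 0.265/0.00919 = 28.8.
Set dN/dt = 0 with N > 0: 0.884 - 0.0285C = 0, so C* = 0.884/0.0285 = 31.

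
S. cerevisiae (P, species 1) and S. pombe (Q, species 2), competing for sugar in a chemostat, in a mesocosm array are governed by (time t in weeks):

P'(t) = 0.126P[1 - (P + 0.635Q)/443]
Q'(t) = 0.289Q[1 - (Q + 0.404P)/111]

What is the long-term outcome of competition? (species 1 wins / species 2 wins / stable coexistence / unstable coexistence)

Compare the nullcline intercepts: K1/α12 = 443/0.635 = 698 > K2 = 111; K2/α21 = 111/0.404 = 275 < K1 = 443.
Since the inequalities point opposite ways, species 1 can invade but species 2 cannot.

species 1 excludes species 2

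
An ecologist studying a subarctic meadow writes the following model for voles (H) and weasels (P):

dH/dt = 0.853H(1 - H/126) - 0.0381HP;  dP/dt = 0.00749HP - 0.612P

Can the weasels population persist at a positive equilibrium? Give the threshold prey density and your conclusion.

Threshold H = 81.7; K > 81.7, so yes, the predator persists.

The predator equation gives dP/dt > 0 only when H > 0.612/0.00749 = 81.7.
Without the predator, H → K = 126. Since 126 > 81.7, the predator can invade and persist.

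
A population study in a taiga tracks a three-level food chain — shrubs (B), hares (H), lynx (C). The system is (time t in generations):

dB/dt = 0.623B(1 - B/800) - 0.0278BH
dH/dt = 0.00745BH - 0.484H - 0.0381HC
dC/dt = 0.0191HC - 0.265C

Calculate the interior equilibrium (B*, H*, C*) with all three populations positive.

B* ≈ 305, H* ≈ 13.9, C* ≈ 46.9

From dC/dt = 0: 0.0191H* = 0.265, so H* = 13.9.
From dB/dt = 0: 0.623(1 - B*/800) = 0.0278·13.9, giving B* = 800·(1 - 0.619) = 305.
From dH/dt = 0: 0.00745·305 - 0.484 = 0.0381C*, so C* = 1.79/0.0381 = 46.9.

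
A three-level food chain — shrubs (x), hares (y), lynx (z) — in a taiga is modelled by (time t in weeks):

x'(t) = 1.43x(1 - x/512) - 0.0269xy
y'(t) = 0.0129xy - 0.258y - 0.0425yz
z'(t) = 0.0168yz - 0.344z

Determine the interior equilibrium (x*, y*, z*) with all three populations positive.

x* ≈ 315, y* ≈ 20.5, z* ≈ 89.5

From dz/dt = 0: 0.0168y* = 0.344, so y* = 20.5.
From dx/dt = 0: 1.43(1 - x*/512) = 0.0269·20.5, giving x* = 512·(1 - 0.385) = 315.
From dy/dt = 0: 0.0129·315 - 0.258 = 0.0425z*, so z* = 3.8/0.0425 = 89.5.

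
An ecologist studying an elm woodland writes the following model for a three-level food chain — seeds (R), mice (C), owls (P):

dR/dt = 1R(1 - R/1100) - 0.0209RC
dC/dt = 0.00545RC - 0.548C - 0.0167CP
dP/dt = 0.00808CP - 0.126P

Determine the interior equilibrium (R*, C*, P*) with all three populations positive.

R* ≈ 741, C* ≈ 15.6, P* ≈ 209

From dP/dt = 0: 0.00808C* = 0.126, so C* = 15.6.
From dR/dt = 0: 1(1 - R*/1100) = 0.0209·15.6, giving R* = 1100·(1 - 0.326) = 741.
From dC/dt = 0: 0.00545·741 - 0.548 = 0.0167P*, so P* = 3.49/0.0167 = 209.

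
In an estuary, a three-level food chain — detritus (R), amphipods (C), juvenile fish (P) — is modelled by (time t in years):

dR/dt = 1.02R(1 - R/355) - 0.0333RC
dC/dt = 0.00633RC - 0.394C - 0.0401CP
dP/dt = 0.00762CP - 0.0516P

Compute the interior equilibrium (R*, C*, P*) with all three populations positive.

From dP/dt = 0: 0.00762C* = 0.0516, so C* = 6.77.
From dR/dt = 0: 1.02(1 - R*/355) = 0.0333·6.77, giving R* = 355·(1 - 0.221) = 277.
From dC/dt = 0: 0.00633·277 - 0.394 = 0.0401P*, so P* = 1.36/0.0401 = 33.8.

R* ≈ 277, C* ≈ 6.77, P* ≈ 33.8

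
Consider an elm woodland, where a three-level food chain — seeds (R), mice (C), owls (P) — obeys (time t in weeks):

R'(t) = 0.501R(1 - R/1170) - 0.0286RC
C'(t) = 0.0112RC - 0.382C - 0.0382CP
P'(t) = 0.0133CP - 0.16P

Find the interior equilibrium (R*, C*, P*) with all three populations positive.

R* ≈ 367, C* ≈ 12, P* ≈ 97.5

From dP/dt = 0: 0.0133C* = 0.16, so C* = 12.
From dR/dt = 0: 0.501(1 - R*/1170) = 0.0286·12, giving R* = 1170·(1 - 0.687) = 367.
From dC/dt = 0: 0.0112·367 - 0.382 = 0.0382P*, so P* = 3.72/0.0382 = 97.5.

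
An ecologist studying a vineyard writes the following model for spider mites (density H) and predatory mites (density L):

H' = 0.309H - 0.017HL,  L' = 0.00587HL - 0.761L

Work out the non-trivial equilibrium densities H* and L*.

Set dL/dt = 0 with L > 0: 0.00587H - 0.761 = 0, so H* = 0.761/0.00587 = 130.
Set dH/dt = 0 with H > 0: 0.309 - 0.017L = 0, so L* = 0.309/0.017 = 18.2.

H* ≈ 130, L* ≈ 18.2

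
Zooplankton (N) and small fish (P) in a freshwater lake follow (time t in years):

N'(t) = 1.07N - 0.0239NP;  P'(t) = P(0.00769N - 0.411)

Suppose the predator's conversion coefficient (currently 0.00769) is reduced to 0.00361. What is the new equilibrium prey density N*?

At the interior fixed point, setting dP/dt = 0 with P > 0 fixes N* = (predator death rate)/(NP coefficient) — independent of the other coefficients.
With the change, N* = 0.411/0.00361 = 114; it rises from 53.4.

N* ≈ 114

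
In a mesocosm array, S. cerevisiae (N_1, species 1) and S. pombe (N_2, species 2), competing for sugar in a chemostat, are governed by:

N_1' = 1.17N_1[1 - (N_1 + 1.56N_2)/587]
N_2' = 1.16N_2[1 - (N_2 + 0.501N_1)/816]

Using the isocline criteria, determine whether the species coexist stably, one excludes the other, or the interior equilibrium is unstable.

Compare the nullcline intercepts: K1/α12 = 587/1.56 = 376 < K2 = 816; K2/α21 = 816/0.501 = 1630 > K1 = 587.
Since the inequalities point opposite ways, species 2 can invade but species 1 cannot.

species 2 excludes species 1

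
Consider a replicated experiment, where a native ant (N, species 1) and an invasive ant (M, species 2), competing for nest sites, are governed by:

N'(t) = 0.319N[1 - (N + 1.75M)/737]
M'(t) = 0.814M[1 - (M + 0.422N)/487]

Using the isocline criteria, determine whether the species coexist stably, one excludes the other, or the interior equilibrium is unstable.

Compare the nullcline intercepts: K1/α12 = 737/1.75 = 421 < K2 = 487; K2/α21 = 487/0.422 = 1150 > K1 = 737.
Since the inequalities point opposite ways, species 2 can invade but species 1 cannot.

species 2 excludes species 1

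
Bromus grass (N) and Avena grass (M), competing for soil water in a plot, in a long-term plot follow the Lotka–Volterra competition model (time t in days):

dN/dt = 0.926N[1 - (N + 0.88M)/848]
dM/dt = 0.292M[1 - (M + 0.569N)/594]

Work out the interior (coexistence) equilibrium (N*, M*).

Setting both brackets to zero gives the nullclines N + 0.88M = 848 and 0.569N + M = 594.
Substituting M = 594 - 0.569N into the first: N(1 - 0.88·0.569) = 848 - 0.88·594.
So N* = 325/0.499 = 651, and then M* = 594 - 0.569·651 = 223.

N* ≈ 651, M* ≈ 223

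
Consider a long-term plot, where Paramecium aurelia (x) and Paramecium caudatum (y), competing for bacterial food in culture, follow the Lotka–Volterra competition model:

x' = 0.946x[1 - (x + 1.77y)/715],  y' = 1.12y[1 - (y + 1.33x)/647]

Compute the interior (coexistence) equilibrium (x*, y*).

Setting both brackets to zero gives the nullclines x + 1.77y = 715 and 1.33x + y = 647.
Substituting y = 647 - 1.33x into the first: x(1 - 1.77·1.33) = 715 - 1.77·647.
So x* = -430/-1.35 = 318, and then y* = 647 - 1.33·318 = 224.

x* ≈ 318, y* ≈ 224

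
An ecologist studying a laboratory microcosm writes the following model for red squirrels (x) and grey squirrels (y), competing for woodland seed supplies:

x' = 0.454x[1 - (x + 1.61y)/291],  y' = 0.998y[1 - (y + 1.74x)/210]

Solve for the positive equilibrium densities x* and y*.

Setting both brackets to zero gives the nullclines x + 1.61y = 291 and 1.74x + y = 210.
Substituting y = 210 - 1.74x into the first: x(1 - 1.61·1.74) = 291 - 1.61·210.
So x* = -47.1/-1.8 = 26.1, and then y* = 210 - 1.74·26.1 = 165.

x* ≈ 26.1, y* ≈ 165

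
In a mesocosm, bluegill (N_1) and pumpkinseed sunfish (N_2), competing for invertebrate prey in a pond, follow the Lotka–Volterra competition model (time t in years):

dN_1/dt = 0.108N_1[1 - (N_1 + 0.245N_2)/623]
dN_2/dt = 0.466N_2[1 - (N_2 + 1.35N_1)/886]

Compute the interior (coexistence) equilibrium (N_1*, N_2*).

Setting both brackets to zero gives the nullclines N_1 + 0.245N_2 = 623 and 1.35N_1 + N_2 = 886.
Substituting N_2 = 886 - 1.35N_1 into the first: N_1(1 - 0.245·1.35) = 623 - 0.245·886.
So N_1* = 406/0.669 = 607, and then N_2* = 886 - 1.35·607 = 67.2.

N_1* ≈ 607, N_2* ≈ 67.2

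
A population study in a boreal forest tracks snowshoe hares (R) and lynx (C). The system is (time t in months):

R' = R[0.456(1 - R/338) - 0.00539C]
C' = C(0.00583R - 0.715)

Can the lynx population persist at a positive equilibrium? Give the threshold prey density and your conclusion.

Threshold R = 123; K > 123, so yes, the predator persists.

The predator equation gives dC/dt > 0 only when R > 0.715/0.00583 = 123.
Without the predator, R → K = 338. Since 338 > 123, the predator can invade and persist.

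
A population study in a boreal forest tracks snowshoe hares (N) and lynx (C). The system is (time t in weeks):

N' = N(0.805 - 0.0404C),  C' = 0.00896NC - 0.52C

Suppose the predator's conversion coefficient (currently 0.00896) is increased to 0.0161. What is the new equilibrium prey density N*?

At the interior fixed point, setting dC/dt = 0 with C > 0 fixes N* = (predator death rate)/(NC coefficient) — independent of the other coefficients.
With the change, N* = 0.52/0.0161 = 32.3; it falls from 58.

N* ≈ 32.3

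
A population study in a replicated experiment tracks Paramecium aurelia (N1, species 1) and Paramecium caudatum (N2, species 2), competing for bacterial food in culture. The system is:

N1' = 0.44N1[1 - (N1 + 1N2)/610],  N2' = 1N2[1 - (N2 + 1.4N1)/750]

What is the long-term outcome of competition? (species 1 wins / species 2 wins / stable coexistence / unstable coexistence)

Compare the nullcline intercepts: K1/α12 = 610/1 = 610 < K2 = 750; K2/α21 = 750/1.4 = 536 < K1 = 610.
Since both are reversed, neither can invade when rare; the interior point is a saddle.

unstable coexistence (outcome depends on initial conditions)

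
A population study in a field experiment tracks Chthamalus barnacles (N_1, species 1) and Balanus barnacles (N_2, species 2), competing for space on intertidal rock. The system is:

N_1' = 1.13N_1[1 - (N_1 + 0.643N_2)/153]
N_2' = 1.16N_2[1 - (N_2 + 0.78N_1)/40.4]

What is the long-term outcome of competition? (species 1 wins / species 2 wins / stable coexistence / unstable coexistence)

Compare the nullcline intercepts: K1/α12 = 153/0.643 = 238 > K2 = 40.4; K2/α21 = 40.4/0.78 = 51.8 < K1 = 153.
Since the inequalities point opposite ways, species 1 can invade but species 2 cannot.

species 1 excludes species 2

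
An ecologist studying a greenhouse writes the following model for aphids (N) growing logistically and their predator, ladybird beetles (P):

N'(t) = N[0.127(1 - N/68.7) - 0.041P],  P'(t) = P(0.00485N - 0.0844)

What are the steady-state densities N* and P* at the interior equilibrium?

N* ≈ 17.4, P* ≈ 2.31

From dP/dt = 0 with P > 0: 0.00485N* = 0.0844, so N* = 17.4.
Substitute into dN/dt = 0: 0.127(1 - 17.4/68.7) = 0.041P*.
The bracket is 0.747, giving P* = 0.0948/0.041 = 2.31.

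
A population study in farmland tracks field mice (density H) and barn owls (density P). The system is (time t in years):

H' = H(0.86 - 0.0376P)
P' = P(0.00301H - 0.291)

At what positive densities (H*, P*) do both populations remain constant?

H* ≈ 96.7, P* ≈ 22.9

Set dP/dt = 0 with P > 0: 0.00301H - 0.291 = 0, so H* = 0.291/0.00301 = 96.7.
Set dH/dt = 0 with H > 0: 0.86 - 0.0376P = 0, so P* = 0.86/0.0376 = 22.9.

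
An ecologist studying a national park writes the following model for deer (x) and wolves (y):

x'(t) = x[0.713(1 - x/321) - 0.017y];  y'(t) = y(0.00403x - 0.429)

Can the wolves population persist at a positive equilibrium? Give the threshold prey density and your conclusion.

The predator equation gives dy/dt > 0 only when x > 0.429/0.00403 = 106.
Without the predator, x → K = 321. Since 321 > 106, the predator can invade and persist.

Threshold x = 106; K > 106, so yes, the predator persists.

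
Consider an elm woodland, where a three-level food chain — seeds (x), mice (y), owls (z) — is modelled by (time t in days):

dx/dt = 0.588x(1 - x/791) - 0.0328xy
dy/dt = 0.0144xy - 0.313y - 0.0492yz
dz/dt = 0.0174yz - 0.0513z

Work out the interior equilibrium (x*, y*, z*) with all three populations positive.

From dz/dt = 0: 0.0174y* = 0.0513, so y* = 2.95.
From dx/dt = 0: 0.588(1 - x*/791) = 0.0328·2.95, giving x* = 791·(1 - 0.164) = 661.
From dy/dt = 0: 0.0144·661 - 0.313 = 0.0492z*, so z* = 9.2/0.0492 = 187.

x* ≈ 661, y* ≈ 2.95, z* ≈ 187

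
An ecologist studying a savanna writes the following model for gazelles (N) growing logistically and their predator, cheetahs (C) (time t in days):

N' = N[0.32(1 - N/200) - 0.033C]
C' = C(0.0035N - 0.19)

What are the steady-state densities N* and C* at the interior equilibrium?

N* ≈ 54.3, C* ≈ 7.06

From dC/dt = 0 with C > 0: 0.0035N* = 0.19, so N* = 54.3.
Substitute into dN/dt = 0: 0.32(1 - 54.3/200) = 0.033C*.
The bracket is 0.729, giving C* = 0.233/0.033 = 7.06.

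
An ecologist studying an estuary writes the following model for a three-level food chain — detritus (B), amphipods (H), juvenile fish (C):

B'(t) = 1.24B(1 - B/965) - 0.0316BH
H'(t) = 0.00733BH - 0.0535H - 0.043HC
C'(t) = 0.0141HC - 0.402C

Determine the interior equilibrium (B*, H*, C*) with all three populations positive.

From dC/dt = 0: 0.0141H* = 0.402, so H* = 28.5.
From dB/dt = 0: 1.24(1 - B*/965) = 0.0316·28.5, giving B* = 965·(1 - 0.727) = 264.
From dH/dt = 0: 0.00733·264 - 0.0535 = 0.043C*, so C* = 1.88/0.043 = 43.7.

B* ≈ 264, H* ≈ 28.5, C* ≈ 43.7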